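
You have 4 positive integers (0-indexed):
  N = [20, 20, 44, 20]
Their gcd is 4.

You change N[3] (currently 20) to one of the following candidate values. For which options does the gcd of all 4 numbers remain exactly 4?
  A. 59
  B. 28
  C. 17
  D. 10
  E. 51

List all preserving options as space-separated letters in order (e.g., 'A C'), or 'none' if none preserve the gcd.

Answer: B

Derivation:
Old gcd = 4; gcd of others (without N[3]) = 4
New gcd for candidate v: gcd(4, v). Preserves old gcd iff gcd(4, v) = 4.
  Option A: v=59, gcd(4,59)=1 -> changes
  Option B: v=28, gcd(4,28)=4 -> preserves
  Option C: v=17, gcd(4,17)=1 -> changes
  Option D: v=10, gcd(4,10)=2 -> changes
  Option E: v=51, gcd(4,51)=1 -> changes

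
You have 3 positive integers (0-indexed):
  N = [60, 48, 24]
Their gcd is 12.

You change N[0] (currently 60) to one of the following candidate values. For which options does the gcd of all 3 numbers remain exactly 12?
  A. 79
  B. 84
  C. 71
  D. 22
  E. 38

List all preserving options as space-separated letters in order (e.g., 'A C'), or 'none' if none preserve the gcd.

Answer: B

Derivation:
Old gcd = 12; gcd of others (without N[0]) = 24
New gcd for candidate v: gcd(24, v). Preserves old gcd iff gcd(24, v) = 12.
  Option A: v=79, gcd(24,79)=1 -> changes
  Option B: v=84, gcd(24,84)=12 -> preserves
  Option C: v=71, gcd(24,71)=1 -> changes
  Option D: v=22, gcd(24,22)=2 -> changes
  Option E: v=38, gcd(24,38)=2 -> changes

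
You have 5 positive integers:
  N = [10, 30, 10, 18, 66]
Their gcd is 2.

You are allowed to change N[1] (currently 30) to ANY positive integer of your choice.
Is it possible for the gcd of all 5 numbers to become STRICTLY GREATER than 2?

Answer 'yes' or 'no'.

Answer: no

Derivation:
Current gcd = 2
gcd of all OTHER numbers (without N[1]=30): gcd([10, 10, 18, 66]) = 2
The new gcd after any change is gcd(2, new_value).
This can be at most 2.
Since 2 = old gcd 2, the gcd can only stay the same or decrease.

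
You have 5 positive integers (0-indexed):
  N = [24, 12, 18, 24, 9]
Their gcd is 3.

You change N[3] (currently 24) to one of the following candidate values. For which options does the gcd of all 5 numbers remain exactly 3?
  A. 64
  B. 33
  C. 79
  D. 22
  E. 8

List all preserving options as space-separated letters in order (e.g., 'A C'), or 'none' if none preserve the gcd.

Answer: B

Derivation:
Old gcd = 3; gcd of others (without N[3]) = 3
New gcd for candidate v: gcd(3, v). Preserves old gcd iff gcd(3, v) = 3.
  Option A: v=64, gcd(3,64)=1 -> changes
  Option B: v=33, gcd(3,33)=3 -> preserves
  Option C: v=79, gcd(3,79)=1 -> changes
  Option D: v=22, gcd(3,22)=1 -> changes
  Option E: v=8, gcd(3,8)=1 -> changes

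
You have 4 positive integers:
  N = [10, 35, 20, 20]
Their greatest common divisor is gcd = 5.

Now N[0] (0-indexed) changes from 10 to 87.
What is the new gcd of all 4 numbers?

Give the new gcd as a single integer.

Answer: 1

Derivation:
Numbers: [10, 35, 20, 20], gcd = 5
Change: index 0, 10 -> 87
gcd of the OTHER numbers (without index 0): gcd([35, 20, 20]) = 5
New gcd = gcd(g_others, new_val) = gcd(5, 87) = 1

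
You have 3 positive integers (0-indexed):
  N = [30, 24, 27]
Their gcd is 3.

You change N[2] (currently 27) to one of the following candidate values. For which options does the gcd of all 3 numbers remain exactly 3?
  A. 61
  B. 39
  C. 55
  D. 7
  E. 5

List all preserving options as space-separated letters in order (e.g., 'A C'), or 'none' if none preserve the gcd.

Answer: B

Derivation:
Old gcd = 3; gcd of others (without N[2]) = 6
New gcd for candidate v: gcd(6, v). Preserves old gcd iff gcd(6, v) = 3.
  Option A: v=61, gcd(6,61)=1 -> changes
  Option B: v=39, gcd(6,39)=3 -> preserves
  Option C: v=55, gcd(6,55)=1 -> changes
  Option D: v=7, gcd(6,7)=1 -> changes
  Option E: v=5, gcd(6,5)=1 -> changes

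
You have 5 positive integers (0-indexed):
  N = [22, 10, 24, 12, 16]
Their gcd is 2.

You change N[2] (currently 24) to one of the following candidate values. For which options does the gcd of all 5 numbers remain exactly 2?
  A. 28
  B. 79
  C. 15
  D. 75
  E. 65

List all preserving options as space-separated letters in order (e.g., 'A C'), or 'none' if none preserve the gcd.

Answer: A

Derivation:
Old gcd = 2; gcd of others (without N[2]) = 2
New gcd for candidate v: gcd(2, v). Preserves old gcd iff gcd(2, v) = 2.
  Option A: v=28, gcd(2,28)=2 -> preserves
  Option B: v=79, gcd(2,79)=1 -> changes
  Option C: v=15, gcd(2,15)=1 -> changes
  Option D: v=75, gcd(2,75)=1 -> changes
  Option E: v=65, gcd(2,65)=1 -> changes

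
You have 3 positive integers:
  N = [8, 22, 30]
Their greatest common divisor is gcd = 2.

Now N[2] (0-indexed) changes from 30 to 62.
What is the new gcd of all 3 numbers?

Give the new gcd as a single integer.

Numbers: [8, 22, 30], gcd = 2
Change: index 2, 30 -> 62
gcd of the OTHER numbers (without index 2): gcd([8, 22]) = 2
New gcd = gcd(g_others, new_val) = gcd(2, 62) = 2

Answer: 2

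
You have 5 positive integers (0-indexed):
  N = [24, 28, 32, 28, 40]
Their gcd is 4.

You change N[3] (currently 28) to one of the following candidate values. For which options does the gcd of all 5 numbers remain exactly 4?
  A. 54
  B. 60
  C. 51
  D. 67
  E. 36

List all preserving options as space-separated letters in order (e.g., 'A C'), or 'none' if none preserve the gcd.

Old gcd = 4; gcd of others (without N[3]) = 4
New gcd for candidate v: gcd(4, v). Preserves old gcd iff gcd(4, v) = 4.
  Option A: v=54, gcd(4,54)=2 -> changes
  Option B: v=60, gcd(4,60)=4 -> preserves
  Option C: v=51, gcd(4,51)=1 -> changes
  Option D: v=67, gcd(4,67)=1 -> changes
  Option E: v=36, gcd(4,36)=4 -> preserves

Answer: B E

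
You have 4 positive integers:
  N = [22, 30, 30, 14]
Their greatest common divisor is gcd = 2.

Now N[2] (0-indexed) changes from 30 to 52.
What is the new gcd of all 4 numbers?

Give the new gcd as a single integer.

Numbers: [22, 30, 30, 14], gcd = 2
Change: index 2, 30 -> 52
gcd of the OTHER numbers (without index 2): gcd([22, 30, 14]) = 2
New gcd = gcd(g_others, new_val) = gcd(2, 52) = 2

Answer: 2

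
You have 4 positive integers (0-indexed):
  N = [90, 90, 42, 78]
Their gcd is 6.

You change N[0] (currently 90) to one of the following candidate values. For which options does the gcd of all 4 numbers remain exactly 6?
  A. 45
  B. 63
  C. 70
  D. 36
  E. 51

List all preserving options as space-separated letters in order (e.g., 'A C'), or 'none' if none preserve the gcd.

Old gcd = 6; gcd of others (without N[0]) = 6
New gcd for candidate v: gcd(6, v). Preserves old gcd iff gcd(6, v) = 6.
  Option A: v=45, gcd(6,45)=3 -> changes
  Option B: v=63, gcd(6,63)=3 -> changes
  Option C: v=70, gcd(6,70)=2 -> changes
  Option D: v=36, gcd(6,36)=6 -> preserves
  Option E: v=51, gcd(6,51)=3 -> changes

Answer: D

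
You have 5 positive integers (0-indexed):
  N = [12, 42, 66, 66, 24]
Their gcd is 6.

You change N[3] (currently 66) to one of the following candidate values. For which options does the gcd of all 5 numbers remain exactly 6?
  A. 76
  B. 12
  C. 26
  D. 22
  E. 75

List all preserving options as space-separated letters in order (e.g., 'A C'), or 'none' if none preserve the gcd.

Answer: B

Derivation:
Old gcd = 6; gcd of others (without N[3]) = 6
New gcd for candidate v: gcd(6, v). Preserves old gcd iff gcd(6, v) = 6.
  Option A: v=76, gcd(6,76)=2 -> changes
  Option B: v=12, gcd(6,12)=6 -> preserves
  Option C: v=26, gcd(6,26)=2 -> changes
  Option D: v=22, gcd(6,22)=2 -> changes
  Option E: v=75, gcd(6,75)=3 -> changes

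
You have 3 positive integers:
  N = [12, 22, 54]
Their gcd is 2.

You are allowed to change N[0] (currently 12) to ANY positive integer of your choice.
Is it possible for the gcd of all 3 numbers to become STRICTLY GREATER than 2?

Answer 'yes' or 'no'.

Answer: no

Derivation:
Current gcd = 2
gcd of all OTHER numbers (without N[0]=12): gcd([22, 54]) = 2
The new gcd after any change is gcd(2, new_value).
This can be at most 2.
Since 2 = old gcd 2, the gcd can only stay the same or decrease.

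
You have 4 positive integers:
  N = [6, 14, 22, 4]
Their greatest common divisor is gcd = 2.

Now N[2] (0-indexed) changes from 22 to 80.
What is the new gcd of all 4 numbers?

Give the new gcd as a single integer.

Answer: 2

Derivation:
Numbers: [6, 14, 22, 4], gcd = 2
Change: index 2, 22 -> 80
gcd of the OTHER numbers (without index 2): gcd([6, 14, 4]) = 2
New gcd = gcd(g_others, new_val) = gcd(2, 80) = 2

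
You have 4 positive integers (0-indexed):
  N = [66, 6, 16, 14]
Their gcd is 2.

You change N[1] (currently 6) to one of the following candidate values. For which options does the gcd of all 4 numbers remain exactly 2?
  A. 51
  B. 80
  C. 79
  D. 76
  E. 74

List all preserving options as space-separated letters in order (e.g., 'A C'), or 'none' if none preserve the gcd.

Answer: B D E

Derivation:
Old gcd = 2; gcd of others (without N[1]) = 2
New gcd for candidate v: gcd(2, v). Preserves old gcd iff gcd(2, v) = 2.
  Option A: v=51, gcd(2,51)=1 -> changes
  Option B: v=80, gcd(2,80)=2 -> preserves
  Option C: v=79, gcd(2,79)=1 -> changes
  Option D: v=76, gcd(2,76)=2 -> preserves
  Option E: v=74, gcd(2,74)=2 -> preserves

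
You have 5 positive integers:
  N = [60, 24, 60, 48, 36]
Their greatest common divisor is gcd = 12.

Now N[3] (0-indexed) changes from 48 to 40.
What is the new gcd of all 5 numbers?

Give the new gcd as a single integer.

Answer: 4

Derivation:
Numbers: [60, 24, 60, 48, 36], gcd = 12
Change: index 3, 48 -> 40
gcd of the OTHER numbers (without index 3): gcd([60, 24, 60, 36]) = 12
New gcd = gcd(g_others, new_val) = gcd(12, 40) = 4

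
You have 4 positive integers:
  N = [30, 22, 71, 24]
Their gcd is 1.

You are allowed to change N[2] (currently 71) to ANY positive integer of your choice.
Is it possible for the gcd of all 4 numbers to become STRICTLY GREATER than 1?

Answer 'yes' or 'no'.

Answer: yes

Derivation:
Current gcd = 1
gcd of all OTHER numbers (without N[2]=71): gcd([30, 22, 24]) = 2
The new gcd after any change is gcd(2, new_value).
This can be at most 2.
Since 2 > old gcd 1, the gcd CAN increase (e.g., set N[2] = 2).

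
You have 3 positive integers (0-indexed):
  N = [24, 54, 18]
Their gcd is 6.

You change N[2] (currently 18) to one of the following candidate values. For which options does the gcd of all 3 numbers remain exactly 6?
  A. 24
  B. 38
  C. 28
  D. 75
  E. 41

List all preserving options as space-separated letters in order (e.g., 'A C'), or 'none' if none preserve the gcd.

Answer: A

Derivation:
Old gcd = 6; gcd of others (without N[2]) = 6
New gcd for candidate v: gcd(6, v). Preserves old gcd iff gcd(6, v) = 6.
  Option A: v=24, gcd(6,24)=6 -> preserves
  Option B: v=38, gcd(6,38)=2 -> changes
  Option C: v=28, gcd(6,28)=2 -> changes
  Option D: v=75, gcd(6,75)=3 -> changes
  Option E: v=41, gcd(6,41)=1 -> changes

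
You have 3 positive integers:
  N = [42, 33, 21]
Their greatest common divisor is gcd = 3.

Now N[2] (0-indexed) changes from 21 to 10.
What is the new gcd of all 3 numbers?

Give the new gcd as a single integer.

Numbers: [42, 33, 21], gcd = 3
Change: index 2, 21 -> 10
gcd of the OTHER numbers (without index 2): gcd([42, 33]) = 3
New gcd = gcd(g_others, new_val) = gcd(3, 10) = 1

Answer: 1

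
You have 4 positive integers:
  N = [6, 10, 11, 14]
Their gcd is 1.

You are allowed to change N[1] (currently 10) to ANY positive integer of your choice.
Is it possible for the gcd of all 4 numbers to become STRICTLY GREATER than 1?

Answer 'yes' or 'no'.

Current gcd = 1
gcd of all OTHER numbers (without N[1]=10): gcd([6, 11, 14]) = 1
The new gcd after any change is gcd(1, new_value).
This can be at most 1.
Since 1 = old gcd 1, the gcd can only stay the same or decrease.

Answer: no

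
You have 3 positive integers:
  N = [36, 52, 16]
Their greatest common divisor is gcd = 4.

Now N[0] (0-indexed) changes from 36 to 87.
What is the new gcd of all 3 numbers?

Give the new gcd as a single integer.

Numbers: [36, 52, 16], gcd = 4
Change: index 0, 36 -> 87
gcd of the OTHER numbers (without index 0): gcd([52, 16]) = 4
New gcd = gcd(g_others, new_val) = gcd(4, 87) = 1

Answer: 1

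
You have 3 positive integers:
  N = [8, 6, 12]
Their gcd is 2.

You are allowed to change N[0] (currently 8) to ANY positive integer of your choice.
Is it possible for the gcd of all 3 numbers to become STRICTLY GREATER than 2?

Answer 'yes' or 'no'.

Current gcd = 2
gcd of all OTHER numbers (without N[0]=8): gcd([6, 12]) = 6
The new gcd after any change is gcd(6, new_value).
This can be at most 6.
Since 6 > old gcd 2, the gcd CAN increase (e.g., set N[0] = 6).

Answer: yes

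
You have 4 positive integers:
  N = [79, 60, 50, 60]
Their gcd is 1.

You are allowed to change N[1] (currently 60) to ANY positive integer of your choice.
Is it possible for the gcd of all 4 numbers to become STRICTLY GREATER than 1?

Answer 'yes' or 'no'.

Current gcd = 1
gcd of all OTHER numbers (without N[1]=60): gcd([79, 50, 60]) = 1
The new gcd after any change is gcd(1, new_value).
This can be at most 1.
Since 1 = old gcd 1, the gcd can only stay the same or decrease.

Answer: no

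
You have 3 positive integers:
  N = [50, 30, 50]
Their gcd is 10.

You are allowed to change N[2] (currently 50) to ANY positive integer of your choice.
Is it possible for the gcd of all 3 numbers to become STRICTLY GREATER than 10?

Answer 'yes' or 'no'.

Answer: no

Derivation:
Current gcd = 10
gcd of all OTHER numbers (without N[2]=50): gcd([50, 30]) = 10
The new gcd after any change is gcd(10, new_value).
This can be at most 10.
Since 10 = old gcd 10, the gcd can only stay the same or decrease.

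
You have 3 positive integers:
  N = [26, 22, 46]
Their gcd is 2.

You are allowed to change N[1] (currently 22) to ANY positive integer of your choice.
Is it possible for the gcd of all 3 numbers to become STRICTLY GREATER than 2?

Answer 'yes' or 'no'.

Current gcd = 2
gcd of all OTHER numbers (without N[1]=22): gcd([26, 46]) = 2
The new gcd after any change is gcd(2, new_value).
This can be at most 2.
Since 2 = old gcd 2, the gcd can only stay the same or decrease.

Answer: no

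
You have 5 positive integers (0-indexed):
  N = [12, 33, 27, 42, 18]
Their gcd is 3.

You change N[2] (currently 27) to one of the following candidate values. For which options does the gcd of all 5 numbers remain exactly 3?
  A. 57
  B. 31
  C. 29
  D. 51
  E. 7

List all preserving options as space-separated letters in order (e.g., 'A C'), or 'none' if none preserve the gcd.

Old gcd = 3; gcd of others (without N[2]) = 3
New gcd for candidate v: gcd(3, v). Preserves old gcd iff gcd(3, v) = 3.
  Option A: v=57, gcd(3,57)=3 -> preserves
  Option B: v=31, gcd(3,31)=1 -> changes
  Option C: v=29, gcd(3,29)=1 -> changes
  Option D: v=51, gcd(3,51)=3 -> preserves
  Option E: v=7, gcd(3,7)=1 -> changes

Answer: A D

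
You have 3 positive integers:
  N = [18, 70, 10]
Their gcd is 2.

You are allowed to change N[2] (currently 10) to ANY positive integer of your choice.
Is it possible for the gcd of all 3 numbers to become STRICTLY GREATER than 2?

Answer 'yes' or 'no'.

Current gcd = 2
gcd of all OTHER numbers (without N[2]=10): gcd([18, 70]) = 2
The new gcd after any change is gcd(2, new_value).
This can be at most 2.
Since 2 = old gcd 2, the gcd can only stay the same or decrease.

Answer: no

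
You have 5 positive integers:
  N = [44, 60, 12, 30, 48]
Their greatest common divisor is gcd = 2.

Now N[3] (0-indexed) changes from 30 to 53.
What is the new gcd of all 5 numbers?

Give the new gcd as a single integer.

Answer: 1

Derivation:
Numbers: [44, 60, 12, 30, 48], gcd = 2
Change: index 3, 30 -> 53
gcd of the OTHER numbers (without index 3): gcd([44, 60, 12, 48]) = 4
New gcd = gcd(g_others, new_val) = gcd(4, 53) = 1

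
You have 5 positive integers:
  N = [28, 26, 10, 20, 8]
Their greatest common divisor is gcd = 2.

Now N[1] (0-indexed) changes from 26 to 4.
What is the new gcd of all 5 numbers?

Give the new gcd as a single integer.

Numbers: [28, 26, 10, 20, 8], gcd = 2
Change: index 1, 26 -> 4
gcd of the OTHER numbers (without index 1): gcd([28, 10, 20, 8]) = 2
New gcd = gcd(g_others, new_val) = gcd(2, 4) = 2

Answer: 2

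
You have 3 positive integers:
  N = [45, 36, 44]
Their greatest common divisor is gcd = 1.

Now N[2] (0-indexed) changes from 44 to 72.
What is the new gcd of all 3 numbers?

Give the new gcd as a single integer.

Answer: 9

Derivation:
Numbers: [45, 36, 44], gcd = 1
Change: index 2, 44 -> 72
gcd of the OTHER numbers (without index 2): gcd([45, 36]) = 9
New gcd = gcd(g_others, new_val) = gcd(9, 72) = 9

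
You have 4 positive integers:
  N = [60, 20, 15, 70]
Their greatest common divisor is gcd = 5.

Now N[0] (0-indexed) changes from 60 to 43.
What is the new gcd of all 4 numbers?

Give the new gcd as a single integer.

Answer: 1

Derivation:
Numbers: [60, 20, 15, 70], gcd = 5
Change: index 0, 60 -> 43
gcd of the OTHER numbers (without index 0): gcd([20, 15, 70]) = 5
New gcd = gcd(g_others, new_val) = gcd(5, 43) = 1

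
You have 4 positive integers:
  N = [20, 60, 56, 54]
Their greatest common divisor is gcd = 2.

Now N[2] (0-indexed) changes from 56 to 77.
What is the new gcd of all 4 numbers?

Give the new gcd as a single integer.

Numbers: [20, 60, 56, 54], gcd = 2
Change: index 2, 56 -> 77
gcd of the OTHER numbers (without index 2): gcd([20, 60, 54]) = 2
New gcd = gcd(g_others, new_val) = gcd(2, 77) = 1

Answer: 1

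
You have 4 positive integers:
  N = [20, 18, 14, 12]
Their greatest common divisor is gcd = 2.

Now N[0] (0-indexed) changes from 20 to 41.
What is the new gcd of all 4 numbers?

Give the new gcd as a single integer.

Answer: 1

Derivation:
Numbers: [20, 18, 14, 12], gcd = 2
Change: index 0, 20 -> 41
gcd of the OTHER numbers (without index 0): gcd([18, 14, 12]) = 2
New gcd = gcd(g_others, new_val) = gcd(2, 41) = 1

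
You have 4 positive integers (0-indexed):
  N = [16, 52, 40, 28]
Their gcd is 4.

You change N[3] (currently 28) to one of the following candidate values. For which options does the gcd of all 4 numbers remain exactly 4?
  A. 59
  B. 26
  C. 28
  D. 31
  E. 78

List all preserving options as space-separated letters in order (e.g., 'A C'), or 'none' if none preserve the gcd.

Old gcd = 4; gcd of others (without N[3]) = 4
New gcd for candidate v: gcd(4, v). Preserves old gcd iff gcd(4, v) = 4.
  Option A: v=59, gcd(4,59)=1 -> changes
  Option B: v=26, gcd(4,26)=2 -> changes
  Option C: v=28, gcd(4,28)=4 -> preserves
  Option D: v=31, gcd(4,31)=1 -> changes
  Option E: v=78, gcd(4,78)=2 -> changes

Answer: C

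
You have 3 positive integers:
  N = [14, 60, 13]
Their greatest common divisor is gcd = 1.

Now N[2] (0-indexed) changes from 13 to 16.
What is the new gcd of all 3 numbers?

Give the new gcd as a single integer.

Answer: 2

Derivation:
Numbers: [14, 60, 13], gcd = 1
Change: index 2, 13 -> 16
gcd of the OTHER numbers (without index 2): gcd([14, 60]) = 2
New gcd = gcd(g_others, new_val) = gcd(2, 16) = 2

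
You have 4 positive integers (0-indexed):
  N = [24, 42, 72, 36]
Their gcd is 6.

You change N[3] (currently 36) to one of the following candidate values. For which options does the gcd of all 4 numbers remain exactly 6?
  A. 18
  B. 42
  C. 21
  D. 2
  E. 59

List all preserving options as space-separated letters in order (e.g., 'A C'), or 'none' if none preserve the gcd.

Old gcd = 6; gcd of others (without N[3]) = 6
New gcd for candidate v: gcd(6, v). Preserves old gcd iff gcd(6, v) = 6.
  Option A: v=18, gcd(6,18)=6 -> preserves
  Option B: v=42, gcd(6,42)=6 -> preserves
  Option C: v=21, gcd(6,21)=3 -> changes
  Option D: v=2, gcd(6,2)=2 -> changes
  Option E: v=59, gcd(6,59)=1 -> changes

Answer: A B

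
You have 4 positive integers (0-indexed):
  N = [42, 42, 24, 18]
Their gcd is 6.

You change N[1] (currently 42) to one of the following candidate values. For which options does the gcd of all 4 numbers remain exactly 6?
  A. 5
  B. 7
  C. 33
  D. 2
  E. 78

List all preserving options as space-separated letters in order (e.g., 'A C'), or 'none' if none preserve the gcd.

Answer: E

Derivation:
Old gcd = 6; gcd of others (without N[1]) = 6
New gcd for candidate v: gcd(6, v). Preserves old gcd iff gcd(6, v) = 6.
  Option A: v=5, gcd(6,5)=1 -> changes
  Option B: v=7, gcd(6,7)=1 -> changes
  Option C: v=33, gcd(6,33)=3 -> changes
  Option D: v=2, gcd(6,2)=2 -> changes
  Option E: v=78, gcd(6,78)=6 -> preserves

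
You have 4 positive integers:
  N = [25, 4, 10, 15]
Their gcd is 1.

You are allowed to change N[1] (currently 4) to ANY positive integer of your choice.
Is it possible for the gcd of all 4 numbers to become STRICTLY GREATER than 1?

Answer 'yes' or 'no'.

Current gcd = 1
gcd of all OTHER numbers (without N[1]=4): gcd([25, 10, 15]) = 5
The new gcd after any change is gcd(5, new_value).
This can be at most 5.
Since 5 > old gcd 1, the gcd CAN increase (e.g., set N[1] = 5).

Answer: yes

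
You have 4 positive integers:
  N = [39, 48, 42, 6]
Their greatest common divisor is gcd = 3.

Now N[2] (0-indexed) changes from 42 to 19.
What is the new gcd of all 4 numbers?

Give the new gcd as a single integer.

Answer: 1

Derivation:
Numbers: [39, 48, 42, 6], gcd = 3
Change: index 2, 42 -> 19
gcd of the OTHER numbers (without index 2): gcd([39, 48, 6]) = 3
New gcd = gcd(g_others, new_val) = gcd(3, 19) = 1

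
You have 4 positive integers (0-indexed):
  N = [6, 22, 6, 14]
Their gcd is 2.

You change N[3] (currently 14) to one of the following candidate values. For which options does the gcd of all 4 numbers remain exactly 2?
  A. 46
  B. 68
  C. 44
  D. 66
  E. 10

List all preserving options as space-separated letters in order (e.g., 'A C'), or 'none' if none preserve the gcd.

Answer: A B C D E

Derivation:
Old gcd = 2; gcd of others (without N[3]) = 2
New gcd for candidate v: gcd(2, v). Preserves old gcd iff gcd(2, v) = 2.
  Option A: v=46, gcd(2,46)=2 -> preserves
  Option B: v=68, gcd(2,68)=2 -> preserves
  Option C: v=44, gcd(2,44)=2 -> preserves
  Option D: v=66, gcd(2,66)=2 -> preserves
  Option E: v=10, gcd(2,10)=2 -> preserves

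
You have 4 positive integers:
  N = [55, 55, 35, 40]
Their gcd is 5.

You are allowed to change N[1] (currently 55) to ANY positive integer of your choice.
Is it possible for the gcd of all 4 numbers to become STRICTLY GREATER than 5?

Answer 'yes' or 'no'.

Answer: no

Derivation:
Current gcd = 5
gcd of all OTHER numbers (without N[1]=55): gcd([55, 35, 40]) = 5
The new gcd after any change is gcd(5, new_value).
This can be at most 5.
Since 5 = old gcd 5, the gcd can only stay the same or decrease.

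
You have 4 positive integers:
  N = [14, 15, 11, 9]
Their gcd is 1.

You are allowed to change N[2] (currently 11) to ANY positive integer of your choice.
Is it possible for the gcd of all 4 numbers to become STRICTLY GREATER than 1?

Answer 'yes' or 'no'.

Answer: no

Derivation:
Current gcd = 1
gcd of all OTHER numbers (without N[2]=11): gcd([14, 15, 9]) = 1
The new gcd after any change is gcd(1, new_value).
This can be at most 1.
Since 1 = old gcd 1, the gcd can only stay the same or decrease.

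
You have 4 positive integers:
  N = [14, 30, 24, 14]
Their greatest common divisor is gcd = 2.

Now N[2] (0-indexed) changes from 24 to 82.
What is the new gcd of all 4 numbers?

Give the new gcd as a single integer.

Answer: 2

Derivation:
Numbers: [14, 30, 24, 14], gcd = 2
Change: index 2, 24 -> 82
gcd of the OTHER numbers (without index 2): gcd([14, 30, 14]) = 2
New gcd = gcd(g_others, new_val) = gcd(2, 82) = 2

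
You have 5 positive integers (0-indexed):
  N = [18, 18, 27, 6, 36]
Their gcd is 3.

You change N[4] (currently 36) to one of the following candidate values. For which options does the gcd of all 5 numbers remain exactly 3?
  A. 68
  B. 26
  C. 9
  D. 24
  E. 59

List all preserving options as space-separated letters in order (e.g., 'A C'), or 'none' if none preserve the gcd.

Old gcd = 3; gcd of others (without N[4]) = 3
New gcd for candidate v: gcd(3, v). Preserves old gcd iff gcd(3, v) = 3.
  Option A: v=68, gcd(3,68)=1 -> changes
  Option B: v=26, gcd(3,26)=1 -> changes
  Option C: v=9, gcd(3,9)=3 -> preserves
  Option D: v=24, gcd(3,24)=3 -> preserves
  Option E: v=59, gcd(3,59)=1 -> changes

Answer: C D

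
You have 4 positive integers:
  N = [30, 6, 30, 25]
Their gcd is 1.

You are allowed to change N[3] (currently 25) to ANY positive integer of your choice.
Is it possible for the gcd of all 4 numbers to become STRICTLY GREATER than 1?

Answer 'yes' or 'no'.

Answer: yes

Derivation:
Current gcd = 1
gcd of all OTHER numbers (without N[3]=25): gcd([30, 6, 30]) = 6
The new gcd after any change is gcd(6, new_value).
This can be at most 6.
Since 6 > old gcd 1, the gcd CAN increase (e.g., set N[3] = 6).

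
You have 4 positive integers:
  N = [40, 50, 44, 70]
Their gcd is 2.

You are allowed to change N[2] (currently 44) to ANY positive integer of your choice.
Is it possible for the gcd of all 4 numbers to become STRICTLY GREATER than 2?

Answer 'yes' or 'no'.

Answer: yes

Derivation:
Current gcd = 2
gcd of all OTHER numbers (without N[2]=44): gcd([40, 50, 70]) = 10
The new gcd after any change is gcd(10, new_value).
This can be at most 10.
Since 10 > old gcd 2, the gcd CAN increase (e.g., set N[2] = 10).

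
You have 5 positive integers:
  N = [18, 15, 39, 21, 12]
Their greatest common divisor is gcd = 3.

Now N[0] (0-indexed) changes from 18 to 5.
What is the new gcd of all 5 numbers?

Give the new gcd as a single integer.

Answer: 1

Derivation:
Numbers: [18, 15, 39, 21, 12], gcd = 3
Change: index 0, 18 -> 5
gcd of the OTHER numbers (without index 0): gcd([15, 39, 21, 12]) = 3
New gcd = gcd(g_others, new_val) = gcd(3, 5) = 1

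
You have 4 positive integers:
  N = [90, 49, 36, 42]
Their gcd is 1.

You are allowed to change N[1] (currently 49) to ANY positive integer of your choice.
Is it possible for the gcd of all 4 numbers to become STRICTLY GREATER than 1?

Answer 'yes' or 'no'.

Current gcd = 1
gcd of all OTHER numbers (without N[1]=49): gcd([90, 36, 42]) = 6
The new gcd after any change is gcd(6, new_value).
This can be at most 6.
Since 6 > old gcd 1, the gcd CAN increase (e.g., set N[1] = 6).

Answer: yes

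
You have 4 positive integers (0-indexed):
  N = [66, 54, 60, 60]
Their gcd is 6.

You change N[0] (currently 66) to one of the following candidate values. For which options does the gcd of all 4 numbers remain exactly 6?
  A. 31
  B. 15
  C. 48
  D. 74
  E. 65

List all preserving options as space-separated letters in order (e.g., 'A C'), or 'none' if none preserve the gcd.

Answer: C

Derivation:
Old gcd = 6; gcd of others (without N[0]) = 6
New gcd for candidate v: gcd(6, v). Preserves old gcd iff gcd(6, v) = 6.
  Option A: v=31, gcd(6,31)=1 -> changes
  Option B: v=15, gcd(6,15)=3 -> changes
  Option C: v=48, gcd(6,48)=6 -> preserves
  Option D: v=74, gcd(6,74)=2 -> changes
  Option E: v=65, gcd(6,65)=1 -> changes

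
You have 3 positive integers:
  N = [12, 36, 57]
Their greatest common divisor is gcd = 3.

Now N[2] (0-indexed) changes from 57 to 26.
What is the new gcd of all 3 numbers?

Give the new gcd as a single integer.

Numbers: [12, 36, 57], gcd = 3
Change: index 2, 57 -> 26
gcd of the OTHER numbers (without index 2): gcd([12, 36]) = 12
New gcd = gcd(g_others, new_val) = gcd(12, 26) = 2

Answer: 2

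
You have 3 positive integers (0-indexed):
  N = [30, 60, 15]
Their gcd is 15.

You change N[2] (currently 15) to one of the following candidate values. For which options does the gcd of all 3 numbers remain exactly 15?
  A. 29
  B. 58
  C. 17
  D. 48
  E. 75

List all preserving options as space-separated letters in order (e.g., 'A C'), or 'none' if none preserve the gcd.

Answer: E

Derivation:
Old gcd = 15; gcd of others (without N[2]) = 30
New gcd for candidate v: gcd(30, v). Preserves old gcd iff gcd(30, v) = 15.
  Option A: v=29, gcd(30,29)=1 -> changes
  Option B: v=58, gcd(30,58)=2 -> changes
  Option C: v=17, gcd(30,17)=1 -> changes
  Option D: v=48, gcd(30,48)=6 -> changes
  Option E: v=75, gcd(30,75)=15 -> preserves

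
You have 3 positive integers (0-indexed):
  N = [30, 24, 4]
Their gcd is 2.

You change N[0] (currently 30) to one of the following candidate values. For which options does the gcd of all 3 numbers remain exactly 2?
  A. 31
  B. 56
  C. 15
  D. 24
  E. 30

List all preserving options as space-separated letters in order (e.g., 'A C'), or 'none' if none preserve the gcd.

Old gcd = 2; gcd of others (without N[0]) = 4
New gcd for candidate v: gcd(4, v). Preserves old gcd iff gcd(4, v) = 2.
  Option A: v=31, gcd(4,31)=1 -> changes
  Option B: v=56, gcd(4,56)=4 -> changes
  Option C: v=15, gcd(4,15)=1 -> changes
  Option D: v=24, gcd(4,24)=4 -> changes
  Option E: v=30, gcd(4,30)=2 -> preserves

Answer: E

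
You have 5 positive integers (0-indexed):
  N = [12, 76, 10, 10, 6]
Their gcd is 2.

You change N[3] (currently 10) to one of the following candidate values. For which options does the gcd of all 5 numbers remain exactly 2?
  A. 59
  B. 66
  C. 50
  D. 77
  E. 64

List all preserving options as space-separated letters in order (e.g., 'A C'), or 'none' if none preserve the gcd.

Old gcd = 2; gcd of others (without N[3]) = 2
New gcd for candidate v: gcd(2, v). Preserves old gcd iff gcd(2, v) = 2.
  Option A: v=59, gcd(2,59)=1 -> changes
  Option B: v=66, gcd(2,66)=2 -> preserves
  Option C: v=50, gcd(2,50)=2 -> preserves
  Option D: v=77, gcd(2,77)=1 -> changes
  Option E: v=64, gcd(2,64)=2 -> preserves

Answer: B C E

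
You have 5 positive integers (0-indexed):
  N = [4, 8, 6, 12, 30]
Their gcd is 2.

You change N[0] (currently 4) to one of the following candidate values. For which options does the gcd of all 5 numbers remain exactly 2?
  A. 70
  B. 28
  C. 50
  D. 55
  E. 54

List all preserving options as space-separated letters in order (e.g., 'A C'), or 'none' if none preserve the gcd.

Answer: A B C E

Derivation:
Old gcd = 2; gcd of others (without N[0]) = 2
New gcd for candidate v: gcd(2, v). Preserves old gcd iff gcd(2, v) = 2.
  Option A: v=70, gcd(2,70)=2 -> preserves
  Option B: v=28, gcd(2,28)=2 -> preserves
  Option C: v=50, gcd(2,50)=2 -> preserves
  Option D: v=55, gcd(2,55)=1 -> changes
  Option E: v=54, gcd(2,54)=2 -> preserves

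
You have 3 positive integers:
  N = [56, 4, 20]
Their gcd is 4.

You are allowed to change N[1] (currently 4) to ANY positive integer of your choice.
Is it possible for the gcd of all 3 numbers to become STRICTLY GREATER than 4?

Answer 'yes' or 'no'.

Current gcd = 4
gcd of all OTHER numbers (without N[1]=4): gcd([56, 20]) = 4
The new gcd after any change is gcd(4, new_value).
This can be at most 4.
Since 4 = old gcd 4, the gcd can only stay the same or decrease.

Answer: no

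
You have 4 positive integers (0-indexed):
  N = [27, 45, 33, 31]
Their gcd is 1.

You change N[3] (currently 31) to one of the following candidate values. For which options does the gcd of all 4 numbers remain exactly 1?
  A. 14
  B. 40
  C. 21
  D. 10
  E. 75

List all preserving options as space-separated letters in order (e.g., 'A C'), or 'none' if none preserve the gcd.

Old gcd = 1; gcd of others (without N[3]) = 3
New gcd for candidate v: gcd(3, v). Preserves old gcd iff gcd(3, v) = 1.
  Option A: v=14, gcd(3,14)=1 -> preserves
  Option B: v=40, gcd(3,40)=1 -> preserves
  Option C: v=21, gcd(3,21)=3 -> changes
  Option D: v=10, gcd(3,10)=1 -> preserves
  Option E: v=75, gcd(3,75)=3 -> changes

Answer: A B D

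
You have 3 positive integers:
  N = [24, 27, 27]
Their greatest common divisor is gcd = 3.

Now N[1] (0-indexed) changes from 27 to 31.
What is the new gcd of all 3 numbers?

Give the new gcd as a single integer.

Numbers: [24, 27, 27], gcd = 3
Change: index 1, 27 -> 31
gcd of the OTHER numbers (without index 1): gcd([24, 27]) = 3
New gcd = gcd(g_others, new_val) = gcd(3, 31) = 1

Answer: 1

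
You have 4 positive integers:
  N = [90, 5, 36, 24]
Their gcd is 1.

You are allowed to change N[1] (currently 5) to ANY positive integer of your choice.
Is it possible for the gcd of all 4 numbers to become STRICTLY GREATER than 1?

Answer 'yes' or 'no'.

Answer: yes

Derivation:
Current gcd = 1
gcd of all OTHER numbers (without N[1]=5): gcd([90, 36, 24]) = 6
The new gcd after any change is gcd(6, new_value).
This can be at most 6.
Since 6 > old gcd 1, the gcd CAN increase (e.g., set N[1] = 6).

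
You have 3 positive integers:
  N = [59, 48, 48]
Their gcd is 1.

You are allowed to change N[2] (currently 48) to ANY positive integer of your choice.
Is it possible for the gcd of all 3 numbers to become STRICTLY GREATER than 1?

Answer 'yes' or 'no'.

Current gcd = 1
gcd of all OTHER numbers (without N[2]=48): gcd([59, 48]) = 1
The new gcd after any change is gcd(1, new_value).
This can be at most 1.
Since 1 = old gcd 1, the gcd can only stay the same or decrease.

Answer: no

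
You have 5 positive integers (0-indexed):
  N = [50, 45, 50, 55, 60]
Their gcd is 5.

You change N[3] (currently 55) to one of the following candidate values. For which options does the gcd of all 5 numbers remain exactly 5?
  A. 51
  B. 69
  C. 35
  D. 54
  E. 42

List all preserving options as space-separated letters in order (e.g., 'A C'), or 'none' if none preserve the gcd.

Old gcd = 5; gcd of others (without N[3]) = 5
New gcd for candidate v: gcd(5, v). Preserves old gcd iff gcd(5, v) = 5.
  Option A: v=51, gcd(5,51)=1 -> changes
  Option B: v=69, gcd(5,69)=1 -> changes
  Option C: v=35, gcd(5,35)=5 -> preserves
  Option D: v=54, gcd(5,54)=1 -> changes
  Option E: v=42, gcd(5,42)=1 -> changes

Answer: C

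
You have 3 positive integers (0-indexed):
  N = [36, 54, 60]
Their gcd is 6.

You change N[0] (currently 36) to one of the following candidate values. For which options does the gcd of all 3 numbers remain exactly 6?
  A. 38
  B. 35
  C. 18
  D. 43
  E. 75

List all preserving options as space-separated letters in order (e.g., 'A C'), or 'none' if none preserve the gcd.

Old gcd = 6; gcd of others (without N[0]) = 6
New gcd for candidate v: gcd(6, v). Preserves old gcd iff gcd(6, v) = 6.
  Option A: v=38, gcd(6,38)=2 -> changes
  Option B: v=35, gcd(6,35)=1 -> changes
  Option C: v=18, gcd(6,18)=6 -> preserves
  Option D: v=43, gcd(6,43)=1 -> changes
  Option E: v=75, gcd(6,75)=3 -> changes

Answer: C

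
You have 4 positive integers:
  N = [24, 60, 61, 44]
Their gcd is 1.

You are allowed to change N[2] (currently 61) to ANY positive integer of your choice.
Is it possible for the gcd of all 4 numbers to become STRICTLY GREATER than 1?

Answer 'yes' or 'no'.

Answer: yes

Derivation:
Current gcd = 1
gcd of all OTHER numbers (without N[2]=61): gcd([24, 60, 44]) = 4
The new gcd after any change is gcd(4, new_value).
This can be at most 4.
Since 4 > old gcd 1, the gcd CAN increase (e.g., set N[2] = 4).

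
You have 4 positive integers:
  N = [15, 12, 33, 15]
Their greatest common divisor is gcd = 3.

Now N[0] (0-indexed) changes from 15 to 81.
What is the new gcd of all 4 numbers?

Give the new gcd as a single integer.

Answer: 3

Derivation:
Numbers: [15, 12, 33, 15], gcd = 3
Change: index 0, 15 -> 81
gcd of the OTHER numbers (without index 0): gcd([12, 33, 15]) = 3
New gcd = gcd(g_others, new_val) = gcd(3, 81) = 3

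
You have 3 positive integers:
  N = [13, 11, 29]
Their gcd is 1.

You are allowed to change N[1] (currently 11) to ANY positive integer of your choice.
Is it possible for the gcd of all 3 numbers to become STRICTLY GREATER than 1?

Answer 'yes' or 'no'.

Current gcd = 1
gcd of all OTHER numbers (without N[1]=11): gcd([13, 29]) = 1
The new gcd after any change is gcd(1, new_value).
This can be at most 1.
Since 1 = old gcd 1, the gcd can only stay the same or decrease.

Answer: no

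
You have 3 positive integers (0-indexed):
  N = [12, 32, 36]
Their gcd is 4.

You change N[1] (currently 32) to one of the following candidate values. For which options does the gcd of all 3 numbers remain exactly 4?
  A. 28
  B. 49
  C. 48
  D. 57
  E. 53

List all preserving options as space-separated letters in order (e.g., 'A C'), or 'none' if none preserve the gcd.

Answer: A

Derivation:
Old gcd = 4; gcd of others (without N[1]) = 12
New gcd for candidate v: gcd(12, v). Preserves old gcd iff gcd(12, v) = 4.
  Option A: v=28, gcd(12,28)=4 -> preserves
  Option B: v=49, gcd(12,49)=1 -> changes
  Option C: v=48, gcd(12,48)=12 -> changes
  Option D: v=57, gcd(12,57)=3 -> changes
  Option E: v=53, gcd(12,53)=1 -> changes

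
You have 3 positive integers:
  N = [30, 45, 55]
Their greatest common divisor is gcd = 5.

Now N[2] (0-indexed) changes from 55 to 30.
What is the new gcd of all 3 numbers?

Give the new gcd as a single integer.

Numbers: [30, 45, 55], gcd = 5
Change: index 2, 55 -> 30
gcd of the OTHER numbers (without index 2): gcd([30, 45]) = 15
New gcd = gcd(g_others, new_val) = gcd(15, 30) = 15

Answer: 15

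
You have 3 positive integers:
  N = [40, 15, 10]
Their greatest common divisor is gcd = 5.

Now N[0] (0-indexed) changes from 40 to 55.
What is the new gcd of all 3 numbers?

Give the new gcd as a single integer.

Numbers: [40, 15, 10], gcd = 5
Change: index 0, 40 -> 55
gcd of the OTHER numbers (without index 0): gcd([15, 10]) = 5
New gcd = gcd(g_others, new_val) = gcd(5, 55) = 5

Answer: 5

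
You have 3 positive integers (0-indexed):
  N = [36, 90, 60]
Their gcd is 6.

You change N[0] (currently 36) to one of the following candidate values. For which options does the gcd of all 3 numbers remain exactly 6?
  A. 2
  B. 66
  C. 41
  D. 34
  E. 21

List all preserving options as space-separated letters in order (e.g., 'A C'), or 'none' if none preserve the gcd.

Answer: B

Derivation:
Old gcd = 6; gcd of others (without N[0]) = 30
New gcd for candidate v: gcd(30, v). Preserves old gcd iff gcd(30, v) = 6.
  Option A: v=2, gcd(30,2)=2 -> changes
  Option B: v=66, gcd(30,66)=6 -> preserves
  Option C: v=41, gcd(30,41)=1 -> changes
  Option D: v=34, gcd(30,34)=2 -> changes
  Option E: v=21, gcd(30,21)=3 -> changes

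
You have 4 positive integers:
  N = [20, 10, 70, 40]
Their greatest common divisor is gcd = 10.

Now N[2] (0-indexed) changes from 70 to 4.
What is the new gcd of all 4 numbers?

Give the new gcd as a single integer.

Answer: 2

Derivation:
Numbers: [20, 10, 70, 40], gcd = 10
Change: index 2, 70 -> 4
gcd of the OTHER numbers (without index 2): gcd([20, 10, 40]) = 10
New gcd = gcd(g_others, new_val) = gcd(10, 4) = 2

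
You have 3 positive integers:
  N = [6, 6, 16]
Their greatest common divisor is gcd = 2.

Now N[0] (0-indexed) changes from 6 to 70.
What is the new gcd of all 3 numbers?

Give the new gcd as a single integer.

Numbers: [6, 6, 16], gcd = 2
Change: index 0, 6 -> 70
gcd of the OTHER numbers (without index 0): gcd([6, 16]) = 2
New gcd = gcd(g_others, new_val) = gcd(2, 70) = 2

Answer: 2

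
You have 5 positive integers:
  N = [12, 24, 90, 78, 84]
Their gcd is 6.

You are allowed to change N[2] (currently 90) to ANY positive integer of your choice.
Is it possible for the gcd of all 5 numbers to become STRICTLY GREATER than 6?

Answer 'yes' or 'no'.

Current gcd = 6
gcd of all OTHER numbers (without N[2]=90): gcd([12, 24, 78, 84]) = 6
The new gcd after any change is gcd(6, new_value).
This can be at most 6.
Since 6 = old gcd 6, the gcd can only stay the same or decrease.

Answer: no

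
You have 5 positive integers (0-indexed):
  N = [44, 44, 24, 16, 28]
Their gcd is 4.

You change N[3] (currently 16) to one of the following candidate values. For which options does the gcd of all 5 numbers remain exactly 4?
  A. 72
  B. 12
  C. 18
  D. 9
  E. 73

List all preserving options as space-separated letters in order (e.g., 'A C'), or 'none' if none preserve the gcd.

Answer: A B

Derivation:
Old gcd = 4; gcd of others (without N[3]) = 4
New gcd for candidate v: gcd(4, v). Preserves old gcd iff gcd(4, v) = 4.
  Option A: v=72, gcd(4,72)=4 -> preserves
  Option B: v=12, gcd(4,12)=4 -> preserves
  Option C: v=18, gcd(4,18)=2 -> changes
  Option D: v=9, gcd(4,9)=1 -> changes
  Option E: v=73, gcd(4,73)=1 -> changes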